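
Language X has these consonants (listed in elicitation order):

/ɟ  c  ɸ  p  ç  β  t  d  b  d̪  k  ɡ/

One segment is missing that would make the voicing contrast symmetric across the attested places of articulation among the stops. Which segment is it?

/t̪/

bilabial: voiceless /p/, voiced /b/.
dental: voiceless —, voiced /d̪/.
alveolar: voiceless /t/, voiced /d/.
palatal: voiceless /c/, voiced /ɟ/.
velar: voiceless /k/, voiced /ɡ/.
The dental row has no voiceless member, so the gap is the voiceless dental stop /t̪/.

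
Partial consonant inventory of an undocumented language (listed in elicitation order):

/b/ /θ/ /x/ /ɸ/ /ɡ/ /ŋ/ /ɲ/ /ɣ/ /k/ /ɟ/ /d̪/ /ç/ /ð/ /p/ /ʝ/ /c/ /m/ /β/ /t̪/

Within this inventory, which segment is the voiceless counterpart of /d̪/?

/d̪/ is a voiced dental stop.
The voiceless counterpart is a voiceless dental stop — in this inventory, /t̪/.

/t̪/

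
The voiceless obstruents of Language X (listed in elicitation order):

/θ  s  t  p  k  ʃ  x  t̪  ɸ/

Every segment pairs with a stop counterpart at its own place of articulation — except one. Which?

/ʃ/

Bilabial: /p/ ~ /ɸ/
Dental: /t̪/ ~ /θ/
Alveolar: /t/ ~ /s/
Velar: /k/ ~ /x/
Postalveolar: only /ʃ/ (fricative); no stop partner.
So /ʃ/ is the unpaired segment.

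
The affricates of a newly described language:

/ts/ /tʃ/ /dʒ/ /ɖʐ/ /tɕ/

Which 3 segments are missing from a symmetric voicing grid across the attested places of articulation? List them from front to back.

/dz/, /ʈʂ/, /dʑ/

Voiceless: /ts/ (alveolar), /tʃ/ (postalveolar), /tɕ/ (alveolo-palatal).
Voiced: /dʒ/ (postalveolar), /ɖʐ/ (retroflex).
Gaps, from front to back: alveolar lacks voiced (/dz/); retroflex lacks voiceless (/ʈʂ/); alveolo-palatal lacks voiced (/dʑ/).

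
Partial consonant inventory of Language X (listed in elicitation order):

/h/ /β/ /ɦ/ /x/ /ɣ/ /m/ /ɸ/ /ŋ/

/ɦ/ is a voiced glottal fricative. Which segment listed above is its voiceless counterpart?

/h/

The voiceless counterpart is a voiceless glottal fricative — in this inventory, /h/.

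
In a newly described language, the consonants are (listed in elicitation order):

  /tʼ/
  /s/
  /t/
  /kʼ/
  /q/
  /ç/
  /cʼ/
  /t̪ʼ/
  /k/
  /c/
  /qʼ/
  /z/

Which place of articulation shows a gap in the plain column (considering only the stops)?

dental

place of articulation  plain     ejective
dental            —         t̪ʼ     
alveolar          t         tʼ      
palatal           c         cʼ      
velar             k         kʼ      
uvular            q         qʼ      
Every place of articulation has a plain member except dental, where /t̪/ would be expected.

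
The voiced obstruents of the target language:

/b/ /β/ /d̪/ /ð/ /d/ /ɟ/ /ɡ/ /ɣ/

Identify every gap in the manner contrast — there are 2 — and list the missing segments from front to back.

bilabial: stop /b/, fricative /β/.
dental: stop /d̪/, fricative /ð/.
alveolar: stop /d/, fricative —.
palatal: stop /ɟ/, fricative —.
velar: stop /ɡ/, fricative /ɣ/.
Gaps, from front to back: alveolar lacks fricative (/z/); palatal lacks fricative (/ʝ/).

/z/, /ʝ/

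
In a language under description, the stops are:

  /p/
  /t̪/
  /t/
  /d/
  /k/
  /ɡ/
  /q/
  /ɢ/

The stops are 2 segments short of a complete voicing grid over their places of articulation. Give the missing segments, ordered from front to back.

bilabial: voiceless /p/, voiced —.
dental: voiceless /t̪/, voiced —.
alveolar: voiceless /t/, voiced /d/.
velar: voiceless /k/, voiced /ɡ/.
uvular: voiceless /q/, voiced /ɢ/.
Gaps, from front to back: bilabial lacks voiced (/b/); dental lacks voiced (/d̪/).

/b/, /d̪/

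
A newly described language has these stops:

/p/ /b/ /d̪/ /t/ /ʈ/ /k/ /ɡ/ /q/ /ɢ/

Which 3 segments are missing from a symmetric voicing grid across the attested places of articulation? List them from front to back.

/t̪/, /d/, /ɖ/

bilabial: voiceless /p/, voiced /b/.
dental: voiceless —, voiced /d̪/.
alveolar: voiceless /t/, voiced —.
retroflex: voiceless /ʈ/, voiced —.
velar: voiceless /k/, voiced /ɡ/.
uvular: voiceless /q/, voiced /ɢ/.
Gaps, from front to back: dental lacks voiceless (/t̪/); alveolar lacks voiced (/d/); retroflex lacks voiced (/ɖ/).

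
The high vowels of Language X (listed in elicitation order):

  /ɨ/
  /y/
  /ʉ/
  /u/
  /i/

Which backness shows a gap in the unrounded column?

back

front: unrounded /i/, rounded /y/.
central: unrounded /ɨ/, rounded /ʉ/.
back: unrounded —, rounded /u/.
Every backness has an unrounded member except back, where /ɯ/ would be expected.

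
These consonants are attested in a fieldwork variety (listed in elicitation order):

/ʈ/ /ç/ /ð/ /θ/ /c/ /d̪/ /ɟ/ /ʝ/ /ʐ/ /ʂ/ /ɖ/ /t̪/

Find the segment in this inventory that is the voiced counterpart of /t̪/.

/t̪/ is a voiceless dental stop.
The voiced counterpart is a voiced dental stop — in this inventory, /d̪/.

/d̪/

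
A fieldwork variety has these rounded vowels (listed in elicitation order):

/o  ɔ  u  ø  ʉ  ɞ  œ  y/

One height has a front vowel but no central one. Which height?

high-mid

Front: /y/ (high), /ø/ (high-mid), /œ/ (low-mid).
Central: /ʉ/ (high), /ɞ/ (low-mid).
Back: /u/ (high), /o/ (high-mid), /ɔ/ (low-mid).
Every height has a central member except high-mid, where /ɵ/ would be expected.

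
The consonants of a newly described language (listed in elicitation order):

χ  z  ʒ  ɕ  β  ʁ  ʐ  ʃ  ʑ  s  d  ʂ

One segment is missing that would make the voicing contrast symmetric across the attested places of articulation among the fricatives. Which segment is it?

Voiceless: /s/ (alveolar), /ʃ/ (postalveolar), /ʂ/ (retroflex), /ɕ/ (alveolo-palatal), /χ/ (uvular).
Voiced: /β/ (bilabial), /z/ (alveolar), /ʒ/ (postalveolar), /ʐ/ (retroflex), /ʑ/ (alveolo-palatal), /ʁ/ (uvular).
The bilabial row has no voiceless member, so the gap is the voiceless bilabial fricative /ɸ/.

/ɸ/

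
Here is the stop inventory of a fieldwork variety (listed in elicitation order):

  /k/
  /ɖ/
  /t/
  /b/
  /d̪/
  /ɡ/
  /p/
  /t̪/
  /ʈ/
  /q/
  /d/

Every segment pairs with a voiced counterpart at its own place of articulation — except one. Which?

Bilabial: /p/ ~ /b/
Dental: /t̪/ ~ /d̪/
Alveolar: /t/ ~ /d/
Retroflex: /ʈ/ ~ /ɖ/
Velar: /k/ ~ /ɡ/
Uvular: only /q/ (voiceless); no voiced partner.
So /q/ is the unpaired segment.

/q/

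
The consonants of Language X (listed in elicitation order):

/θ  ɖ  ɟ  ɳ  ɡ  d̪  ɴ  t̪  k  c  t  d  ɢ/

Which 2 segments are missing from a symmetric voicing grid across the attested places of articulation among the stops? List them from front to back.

dental: voiceless /t̪/, voiced /d̪/.
alveolar: voiceless /t/, voiced /d/.
retroflex: voiceless —, voiced /ɖ/.
palatal: voiceless /c/, voiced /ɟ/.
velar: voiceless /k/, voiced /ɡ/.
uvular: voiceless —, voiced /ɢ/.
Gaps, from front to back: retroflex lacks voiceless (/ʈ/); uvular lacks voiceless (/q/).

/ʈ/, /q/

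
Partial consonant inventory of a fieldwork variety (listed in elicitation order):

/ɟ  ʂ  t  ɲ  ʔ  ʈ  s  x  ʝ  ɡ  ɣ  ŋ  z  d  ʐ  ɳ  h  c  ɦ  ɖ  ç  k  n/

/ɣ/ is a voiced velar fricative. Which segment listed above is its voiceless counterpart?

The voiceless counterpart is a voiceless velar fricative — in this inventory, /x/.

/x/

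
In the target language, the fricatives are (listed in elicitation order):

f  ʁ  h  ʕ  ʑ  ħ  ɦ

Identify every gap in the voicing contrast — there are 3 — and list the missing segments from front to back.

place of articulation  voiceless  voiced  
labiodental       f         —       
alveolo-palatal   —         ʑ       
uvular            —         ʁ       
pharyngeal        ħ         ʕ       
glottal           h         ɦ       
Gaps, from front to back: labiodental lacks voiced (/v/); alveolo-palatal lacks voiceless (/ɕ/); uvular lacks voiceless (/χ/).

/v/, /ɕ/, /χ/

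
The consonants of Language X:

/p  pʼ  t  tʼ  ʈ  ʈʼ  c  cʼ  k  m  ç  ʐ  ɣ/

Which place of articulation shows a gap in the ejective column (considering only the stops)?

bilabial: plain /p/, ejective /pʼ/.
alveolar: plain /t/, ejective /tʼ/.
retroflex: plain /ʈ/, ejective /ʈʼ/.
palatal: plain /c/, ejective /cʼ/.
velar: plain /k/, ejective —.
Every place of articulation has an ejective member except velar, where /kʼ/ would be expected.

velar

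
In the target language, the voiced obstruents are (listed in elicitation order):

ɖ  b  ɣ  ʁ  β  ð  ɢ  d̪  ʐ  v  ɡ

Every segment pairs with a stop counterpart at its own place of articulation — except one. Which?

Bilabial: /b/ ~ /β/
Dental: /d̪/ ~ /ð/
Retroflex: /ɖ/ ~ /ʐ/
Velar: /ɡ/ ~ /ɣ/
Uvular: /ɢ/ ~ /ʁ/
Labiodental: only /v/ (fricative); no stop partner.
So /v/ is the unpaired segment.

/v/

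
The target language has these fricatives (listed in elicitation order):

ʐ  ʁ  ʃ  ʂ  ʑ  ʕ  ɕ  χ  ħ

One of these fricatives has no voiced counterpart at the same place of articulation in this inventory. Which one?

Retroflex: /ʂ/ ~ /ʐ/
Alveolo-palatal: /ɕ/ ~ /ʑ/
Uvular: /χ/ ~ /ʁ/
Pharyngeal: /ħ/ ~ /ʕ/
Postalveolar: only /ʃ/ (voiceless); no voiced partner.
So /ʃ/ is the unpaired segment.

/ʃ/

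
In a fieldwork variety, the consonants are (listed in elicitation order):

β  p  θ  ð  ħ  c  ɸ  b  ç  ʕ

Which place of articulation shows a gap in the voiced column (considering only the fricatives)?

palatal

bilabial: voiceless /ɸ/, voiced /β/.
dental: voiceless /θ/, voiced /ð/.
palatal: voiceless /ç/, voiced —.
pharyngeal: voiceless /ħ/, voiced /ʕ/.
Every place of articulation has a voiced member except palatal, where /ʝ/ would be expected.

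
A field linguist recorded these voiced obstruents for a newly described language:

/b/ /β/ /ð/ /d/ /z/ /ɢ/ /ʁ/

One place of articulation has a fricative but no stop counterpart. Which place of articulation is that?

place of articulation  stop      fricative
bilabial          b         β       
dental            —         ð       
alveolar          d         z       
uvular            ɢ         ʁ       
Every place of articulation has a stop member except dental, where /d̪/ would be expected.

dental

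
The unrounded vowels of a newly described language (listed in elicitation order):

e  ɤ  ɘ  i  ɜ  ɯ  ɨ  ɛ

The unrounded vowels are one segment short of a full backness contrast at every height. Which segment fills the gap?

height            front     central   back    
high              i         ɨ         ɯ       
high-mid          e         ɘ         ɤ       
low-mid           ɛ         ɜ         —       
The low-mid row has no back member, so the gap is the low-mid back unrounded vowel /ʌ/.

/ʌ/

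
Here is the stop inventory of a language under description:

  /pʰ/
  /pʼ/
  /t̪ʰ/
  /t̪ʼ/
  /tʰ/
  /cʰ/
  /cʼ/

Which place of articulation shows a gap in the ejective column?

Aspirated: /pʰ/ (bilabial), /t̪ʰ/ (dental), /tʰ/ (alveolar), /cʰ/ (palatal).
Ejective: /pʼ/ (bilabial), /t̪ʼ/ (dental), /cʼ/ (palatal).
Every place of articulation has an ejective member except alveolar, where /tʼ/ would be expected.

alveolar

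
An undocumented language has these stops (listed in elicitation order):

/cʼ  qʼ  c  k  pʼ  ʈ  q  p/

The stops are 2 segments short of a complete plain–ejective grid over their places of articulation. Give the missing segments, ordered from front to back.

/ʈʼ/, /kʼ/

Plain: /p/ (bilabial), /ʈ/ (retroflex), /c/ (palatal), /k/ (velar), /q/ (uvular).
Ejective: /pʼ/ (bilabial), /cʼ/ (palatal), /qʼ/ (uvular).
Gaps, from front to back: retroflex lacks ejective (/ʈʼ/); velar lacks ejective (/kʼ/).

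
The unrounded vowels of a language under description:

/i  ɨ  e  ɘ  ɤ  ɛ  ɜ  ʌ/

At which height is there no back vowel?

height            front     central   back    
high              i         ɨ         —       
high-mid          e         ɘ         ɤ       
low-mid           ɛ         ɜ         ʌ       
Every height has a back member except high, where /ɯ/ would be expected.

high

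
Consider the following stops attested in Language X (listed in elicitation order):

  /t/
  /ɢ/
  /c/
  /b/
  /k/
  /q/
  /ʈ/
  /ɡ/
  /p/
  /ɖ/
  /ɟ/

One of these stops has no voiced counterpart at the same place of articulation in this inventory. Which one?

Bilabial: /p/ ~ /b/
Retroflex: /ʈ/ ~ /ɖ/
Palatal: /c/ ~ /ɟ/
Velar: /k/ ~ /ɡ/
Uvular: /q/ ~ /ɢ/
Alveolar: only /t/ (voiceless); no voiced partner.
So /t/ is the unpaired segment.

/t/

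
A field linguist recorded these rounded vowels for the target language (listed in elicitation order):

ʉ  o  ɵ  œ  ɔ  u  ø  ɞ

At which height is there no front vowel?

high

height            front     central   back    
high              —         ʉ         u       
high-mid          ø         ɵ         o       
low-mid           œ         ɞ         ɔ       
Every height has a front member except high, where /y/ would be expected.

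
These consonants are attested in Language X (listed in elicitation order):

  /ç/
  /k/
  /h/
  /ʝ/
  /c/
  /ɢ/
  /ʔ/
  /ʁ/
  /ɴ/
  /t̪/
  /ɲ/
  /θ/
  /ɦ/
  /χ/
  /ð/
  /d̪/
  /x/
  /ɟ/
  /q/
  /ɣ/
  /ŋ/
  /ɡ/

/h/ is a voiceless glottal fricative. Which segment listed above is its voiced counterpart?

The voiced counterpart is a voiced glottal fricative — in this inventory, /ɦ/.

/ɦ/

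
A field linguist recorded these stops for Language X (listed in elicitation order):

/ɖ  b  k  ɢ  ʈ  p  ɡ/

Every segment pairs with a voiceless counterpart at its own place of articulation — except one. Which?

/ɢ/

Bilabial: /p/ ~ /b/
Retroflex: /ʈ/ ~ /ɖ/
Velar: /k/ ~ /ɡ/
Uvular: only /ɢ/ (voiced); no voiceless partner.
So /ɢ/ is the unpaired segment.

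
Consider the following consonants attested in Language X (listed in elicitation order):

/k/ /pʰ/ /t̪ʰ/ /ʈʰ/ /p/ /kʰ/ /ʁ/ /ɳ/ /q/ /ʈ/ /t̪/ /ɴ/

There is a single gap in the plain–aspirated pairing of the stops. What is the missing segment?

bilabial: plain /p/, aspirated /pʰ/.
dental: plain /t̪/, aspirated /t̪ʰ/.
retroflex: plain /ʈ/, aspirated /ʈʰ/.
velar: plain /k/, aspirated /kʰ/.
uvular: plain /q/, aspirated —.
The uvular row has no aspirated member, so the gap is the aspirated uvular stop /qʰ/.

/qʰ/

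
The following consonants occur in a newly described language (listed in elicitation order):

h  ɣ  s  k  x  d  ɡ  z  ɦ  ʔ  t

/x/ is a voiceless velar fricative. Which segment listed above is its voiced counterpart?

/ɣ/

The voiced counterpart is a voiced velar fricative — in this inventory, /ɣ/.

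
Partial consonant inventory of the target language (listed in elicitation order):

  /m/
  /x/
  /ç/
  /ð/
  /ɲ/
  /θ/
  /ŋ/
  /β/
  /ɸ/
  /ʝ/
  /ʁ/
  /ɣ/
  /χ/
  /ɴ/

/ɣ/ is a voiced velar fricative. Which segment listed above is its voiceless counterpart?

/x/

The voiceless counterpart is a voiceless velar fricative — in this inventory, /x/.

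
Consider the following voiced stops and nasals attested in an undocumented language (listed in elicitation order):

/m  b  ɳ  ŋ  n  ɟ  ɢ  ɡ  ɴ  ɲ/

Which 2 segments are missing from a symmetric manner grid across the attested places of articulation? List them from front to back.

/d/, /ɖ/

place of articulation  oral stop  nasal   
bilabial          b         m       
alveolar          —         n       
retroflex         —         ɳ       
palatal           ɟ         ɲ       
velar             ɡ         ŋ       
uvular            ɢ         ɴ       
Gaps, from front to back: alveolar lacks oral stop (/d/); retroflex lacks oral stop (/ɖ/).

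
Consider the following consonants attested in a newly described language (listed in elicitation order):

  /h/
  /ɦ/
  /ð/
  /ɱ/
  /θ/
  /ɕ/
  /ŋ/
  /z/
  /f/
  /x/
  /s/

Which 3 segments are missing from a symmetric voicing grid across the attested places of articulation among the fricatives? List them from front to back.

labiodental: voiceless /f/, voiced —.
dental: voiceless /θ/, voiced /ð/.
alveolar: voiceless /s/, voiced /z/.
alveolo-palatal: voiceless /ɕ/, voiced —.
velar: voiceless /x/, voiced —.
glottal: voiceless /h/, voiced /ɦ/.
Gaps, from front to back: labiodental lacks voiced (/v/); alveolo-palatal lacks voiced (/ʑ/); velar lacks voiced (/ɣ/).

/v/, /ʑ/, /ɣ/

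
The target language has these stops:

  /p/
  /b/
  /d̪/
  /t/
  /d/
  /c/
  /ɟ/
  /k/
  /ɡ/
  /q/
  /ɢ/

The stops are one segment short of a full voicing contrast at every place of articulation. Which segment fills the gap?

bilabial: voiceless /p/, voiced /b/.
dental: voiceless —, voiced /d̪/.
alveolar: voiceless /t/, voiced /d/.
palatal: voiceless /c/, voiced /ɟ/.
velar: voiceless /k/, voiced /ɡ/.
uvular: voiceless /q/, voiced /ɢ/.
The dental row has no voiceless member, so the gap is the voiceless dental stop /t̪/.

/t̪/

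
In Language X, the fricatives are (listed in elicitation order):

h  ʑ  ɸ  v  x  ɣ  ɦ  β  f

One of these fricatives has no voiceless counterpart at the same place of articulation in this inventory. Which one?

Bilabial: /ɸ/ ~ /β/
Labiodental: /f/ ~ /v/
Velar: /x/ ~ /ɣ/
Glottal: /h/ ~ /ɦ/
Alveolo-palatal: only /ʑ/ (voiced); no voiceless partner.
So /ʑ/ is the unpaired segment.

/ʑ/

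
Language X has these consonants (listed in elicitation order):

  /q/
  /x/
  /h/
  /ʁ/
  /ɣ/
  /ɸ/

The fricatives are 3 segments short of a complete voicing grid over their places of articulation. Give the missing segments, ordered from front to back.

/β/, /χ/, /ɦ/

Voiceless: /ɸ/ (bilabial), /x/ (velar), /h/ (glottal).
Voiced: /ɣ/ (velar), /ʁ/ (uvular).
Gaps, from front to back: bilabial lacks voiced (/β/); uvular lacks voiceless (/χ/); glottal lacks voiced (/ɦ/).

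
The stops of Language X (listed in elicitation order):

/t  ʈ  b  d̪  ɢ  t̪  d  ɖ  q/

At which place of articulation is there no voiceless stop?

bilabial

place of articulation  voiceless  voiced  
bilabial          —         b       
dental            t̪        d̪      
alveolar          t         d       
retroflex         ʈ         ɖ       
uvular            q         ɢ       
Every place of articulation has a voiceless member except bilabial, where /p/ would be expected.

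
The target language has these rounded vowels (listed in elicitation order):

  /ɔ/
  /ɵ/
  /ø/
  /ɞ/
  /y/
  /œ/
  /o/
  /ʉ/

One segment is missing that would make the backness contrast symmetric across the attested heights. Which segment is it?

/u/

high: front /y/, central /ʉ/, back —.
high-mid: front /ø/, central /ɵ/, back /o/.
low-mid: front /œ/, central /ɞ/, back /ɔ/.
The high row has no back member, so the gap is the high back rounded vowel /u/.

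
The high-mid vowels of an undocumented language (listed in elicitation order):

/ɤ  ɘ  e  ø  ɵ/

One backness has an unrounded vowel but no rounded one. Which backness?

front: unrounded /e/, rounded /ø/.
central: unrounded /ɘ/, rounded /ɵ/.
back: unrounded /ɤ/, rounded —.
Every backness has a rounded member except back, where /o/ would be expected.

back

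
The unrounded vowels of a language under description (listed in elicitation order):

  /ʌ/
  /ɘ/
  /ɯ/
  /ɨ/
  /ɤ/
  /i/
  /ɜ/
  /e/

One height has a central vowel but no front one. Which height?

low-mid

Front: /i/ (high), /e/ (high-mid).
Central: /ɨ/ (high), /ɘ/ (high-mid), /ɜ/ (low-mid).
Back: /ɯ/ (high), /ɤ/ (high-mid), /ʌ/ (low-mid).
Every height has a front member except low-mid, where /ɛ/ would be expected.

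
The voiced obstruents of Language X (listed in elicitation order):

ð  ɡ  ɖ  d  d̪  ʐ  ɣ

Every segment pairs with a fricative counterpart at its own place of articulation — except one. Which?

Dental: /d̪/ ~ /ð/
Retroflex: /ɖ/ ~ /ʐ/
Velar: /ɡ/ ~ /ɣ/
Alveolar: only /d/ (stop); no fricative partner.
So /d/ is the unpaired segment.

/d/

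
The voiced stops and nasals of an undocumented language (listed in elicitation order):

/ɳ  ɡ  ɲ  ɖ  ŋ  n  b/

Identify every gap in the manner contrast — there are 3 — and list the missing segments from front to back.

place of articulation  oral stop  nasal   
bilabial          b         —       
alveolar          —         n       
retroflex         ɖ         ɳ       
palatal           —         ɲ       
velar             ɡ         ŋ       
Gaps, from front to back: bilabial lacks nasal (/m/); alveolar lacks oral stop (/d/); palatal lacks oral stop (/ɟ/).

/m/, /d/, /ɟ/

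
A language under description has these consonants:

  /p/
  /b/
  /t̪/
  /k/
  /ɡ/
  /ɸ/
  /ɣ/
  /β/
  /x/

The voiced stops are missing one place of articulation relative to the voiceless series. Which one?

dental

place of articulation  voiceless  voiced  
bilabial          p         b       
dental            t̪        —       
velar             k         ɡ       
Every place of articulation has a voiced member except dental, where /d̪/ would be expected.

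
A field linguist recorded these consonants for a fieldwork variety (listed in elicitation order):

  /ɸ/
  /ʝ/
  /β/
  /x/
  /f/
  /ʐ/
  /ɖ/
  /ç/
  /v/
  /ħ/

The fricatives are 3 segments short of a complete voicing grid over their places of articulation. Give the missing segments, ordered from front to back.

/ʂ/, /ɣ/, /ʕ/

place of articulation  voiceless  voiced  
bilabial          ɸ         β       
labiodental       f         v       
retroflex         —         ʐ       
palatal           ç         ʝ       
velar             x         —       
pharyngeal        ħ         —       
Gaps, from front to back: retroflex lacks voiceless (/ʂ/); velar lacks voiced (/ɣ/); pharyngeal lacks voiced (/ʕ/).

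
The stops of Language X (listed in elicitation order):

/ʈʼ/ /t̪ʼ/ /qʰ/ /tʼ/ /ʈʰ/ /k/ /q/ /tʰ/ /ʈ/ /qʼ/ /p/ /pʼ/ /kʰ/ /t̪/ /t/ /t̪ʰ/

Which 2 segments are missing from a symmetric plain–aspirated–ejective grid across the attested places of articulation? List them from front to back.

Plain: /p/ (bilabial), /t̪/ (dental), /t/ (alveolar), /ʈ/ (retroflex), /k/ (velar), /q/ (uvular).
Aspirated: /t̪ʰ/ (dental), /tʰ/ (alveolar), /ʈʰ/ (retroflex), /kʰ/ (velar), /qʰ/ (uvular).
Ejective: /pʼ/ (bilabial), /t̪ʼ/ (dental), /tʼ/ (alveolar), /ʈʼ/ (retroflex), /qʼ/ (uvular).
Gaps, from front to back: bilabial lacks aspirated (/pʰ/); velar lacks ejective (/kʼ/).

/pʰ/, /kʼ/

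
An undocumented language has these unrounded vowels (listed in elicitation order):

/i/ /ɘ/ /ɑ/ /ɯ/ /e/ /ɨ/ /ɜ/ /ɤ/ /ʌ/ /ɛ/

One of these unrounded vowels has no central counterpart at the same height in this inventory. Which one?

/ɑ/

High: /i/ ~ /ɨ/ ~ /ɯ/
High-mid: /e/ ~ /ɘ/ ~ /ɤ/
Low-mid: /ɛ/ ~ /ɜ/ ~ /ʌ/
Low: only /ɑ/ (back); no central partner.
So /ɑ/ is the unpaired segment.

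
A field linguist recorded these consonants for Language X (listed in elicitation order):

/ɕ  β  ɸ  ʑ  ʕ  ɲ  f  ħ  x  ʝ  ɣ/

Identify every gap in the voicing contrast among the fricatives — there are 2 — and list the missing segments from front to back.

bilabial: voiceless /ɸ/, voiced /β/.
labiodental: voiceless /f/, voiced —.
alveolo-palatal: voiceless /ɕ/, voiced /ʑ/.
palatal: voiceless —, voiced /ʝ/.
velar: voiceless /x/, voiced /ɣ/.
pharyngeal: voiceless /ħ/, voiced /ʕ/.
Gaps, from front to back: labiodental lacks voiced (/v/); palatal lacks voiceless (/ç/).

/v/, /ç/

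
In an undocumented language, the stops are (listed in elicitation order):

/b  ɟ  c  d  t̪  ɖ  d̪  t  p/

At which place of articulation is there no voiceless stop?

retroflex

Voiceless: /p/ (bilabial), /t̪/ (dental), /t/ (alveolar), /c/ (palatal).
Voiced: /b/ (bilabial), /d̪/ (dental), /d/ (alveolar), /ɖ/ (retroflex), /ɟ/ (palatal).
Every place of articulation has a voiceless member except retroflex, where /ʈ/ would be expected.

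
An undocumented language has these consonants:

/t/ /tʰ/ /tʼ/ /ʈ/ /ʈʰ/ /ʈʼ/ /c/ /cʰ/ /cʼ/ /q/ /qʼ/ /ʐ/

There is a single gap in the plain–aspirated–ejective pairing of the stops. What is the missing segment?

/qʰ/

alveolar: plain /t/, aspirated /tʰ/, ejective /tʼ/.
retroflex: plain /ʈ/, aspirated /ʈʰ/, ejective /ʈʼ/.
palatal: plain /c/, aspirated /cʰ/, ejective /cʼ/.
uvular: plain /q/, aspirated —, ejective /qʼ/.
The uvular row has no aspirated member, so the gap is the aspirated uvular stop /qʰ/.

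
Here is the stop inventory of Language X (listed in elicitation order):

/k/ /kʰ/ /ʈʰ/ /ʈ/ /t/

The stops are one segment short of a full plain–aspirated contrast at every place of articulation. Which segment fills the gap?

place of articulation  plain     aspirated
alveolar          t         —       
retroflex         ʈ         ʈʰ      
velar             k         kʰ      
The alveolar row has no aspirated member, so the gap is the aspirated alveolar stop /tʰ/.

/tʰ/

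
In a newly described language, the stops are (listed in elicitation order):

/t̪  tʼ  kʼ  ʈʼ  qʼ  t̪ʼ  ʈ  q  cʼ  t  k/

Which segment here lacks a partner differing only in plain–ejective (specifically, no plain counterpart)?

Dental: /t̪/ ~ /t̪ʼ/
Alveolar: /t/ ~ /tʼ/
Retroflex: /ʈ/ ~ /ʈʼ/
Velar: /k/ ~ /kʼ/
Uvular: /q/ ~ /qʼ/
Palatal: only /cʼ/ (ejective); no plain partner.
So /cʼ/ is the unpaired segment.

/cʼ/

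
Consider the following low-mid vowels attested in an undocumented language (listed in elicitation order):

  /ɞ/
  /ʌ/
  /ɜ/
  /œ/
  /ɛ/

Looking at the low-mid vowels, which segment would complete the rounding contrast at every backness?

/ɔ/

Unrounded: /ɛ/ (front), /ɜ/ (central), /ʌ/ (back).
Rounded: /œ/ (front), /ɞ/ (central).
The back row has no rounded member, so the gap is the back rounded vowel /ɔ/.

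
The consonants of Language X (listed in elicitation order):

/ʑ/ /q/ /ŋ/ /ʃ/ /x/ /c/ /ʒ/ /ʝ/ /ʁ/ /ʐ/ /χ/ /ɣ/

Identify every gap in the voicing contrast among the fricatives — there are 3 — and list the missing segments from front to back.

postalveolar: voiceless /ʃ/, voiced /ʒ/.
retroflex: voiceless —, voiced /ʐ/.
alveolo-palatal: voiceless —, voiced /ʑ/.
palatal: voiceless —, voiced /ʝ/.
velar: voiceless /x/, voiced /ɣ/.
uvular: voiceless /χ/, voiced /ʁ/.
Gaps, from front to back: retroflex lacks voiceless (/ʂ/); alveolo-palatal lacks voiceless (/ɕ/); palatal lacks voiceless (/ç/).

/ʂ/, /ɕ/, /ç/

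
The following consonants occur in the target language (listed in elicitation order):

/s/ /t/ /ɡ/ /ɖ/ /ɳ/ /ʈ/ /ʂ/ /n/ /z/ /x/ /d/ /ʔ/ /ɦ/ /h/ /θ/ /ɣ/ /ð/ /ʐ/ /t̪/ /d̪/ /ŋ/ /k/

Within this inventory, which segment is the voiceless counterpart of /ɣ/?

/x/

/ɣ/ is a voiced velar fricative.
The voiceless counterpart is a voiceless velar fricative — in this inventory, /x/.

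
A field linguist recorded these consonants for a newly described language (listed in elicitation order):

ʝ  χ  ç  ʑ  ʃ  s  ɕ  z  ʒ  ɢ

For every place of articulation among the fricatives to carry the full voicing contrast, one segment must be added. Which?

place of articulation  voiceless  voiced  
alveolar          s         z       
postalveolar      ʃ         ʒ       
alveolo-palatal   ɕ         ʑ       
palatal           ç         ʝ       
uvular            χ         —       
The uvular row has no voiced member, so the gap is the voiced uvular fricative /ʁ/.

/ʁ/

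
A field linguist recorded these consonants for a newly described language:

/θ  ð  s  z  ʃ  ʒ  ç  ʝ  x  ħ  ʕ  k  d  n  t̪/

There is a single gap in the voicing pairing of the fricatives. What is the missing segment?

/ɣ/

dental: voiceless /θ/, voiced /ð/.
alveolar: voiceless /s/, voiced /z/.
postalveolar: voiceless /ʃ/, voiced /ʒ/.
palatal: voiceless /ç/, voiced /ʝ/.
velar: voiceless /x/, voiced —.
pharyngeal: voiceless /ħ/, voiced /ʕ/.
The velar row has no voiced member, so the gap is the voiced velar fricative /ɣ/.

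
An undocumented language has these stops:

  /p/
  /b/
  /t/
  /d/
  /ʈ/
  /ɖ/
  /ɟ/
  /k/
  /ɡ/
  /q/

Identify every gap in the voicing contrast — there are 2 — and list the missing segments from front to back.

/c/, /ɢ/

place of articulation  voiceless  voiced  
bilabial          p         b       
alveolar          t         d       
retroflex         ʈ         ɖ       
palatal           —         ɟ       
velar             k         ɡ       
uvular            q         —       
Gaps, from front to back: palatal lacks voiceless (/c/); uvular lacks voiced (/ɢ/).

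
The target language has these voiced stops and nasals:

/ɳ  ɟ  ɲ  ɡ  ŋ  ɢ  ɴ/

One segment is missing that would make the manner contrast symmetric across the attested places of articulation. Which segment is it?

place of articulation  oral stop  nasal   
retroflex         —         ɳ       
palatal           ɟ         ɲ       
velar             ɡ         ŋ       
uvular            ɢ         ɴ       
The retroflex row has no oral stop member, so the gap is the retroflex oral stop /ɖ/.

/ɖ/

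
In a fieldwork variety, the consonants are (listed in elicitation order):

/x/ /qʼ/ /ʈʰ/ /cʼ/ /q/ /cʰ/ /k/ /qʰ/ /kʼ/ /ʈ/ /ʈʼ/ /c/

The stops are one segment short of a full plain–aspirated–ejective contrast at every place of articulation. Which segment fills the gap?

/kʰ/

Plain: /ʈ/ (retroflex), /c/ (palatal), /k/ (velar), /q/ (uvular).
Aspirated: /ʈʰ/ (retroflex), /cʰ/ (palatal), /qʰ/ (uvular).
Ejective: /ʈʼ/ (retroflex), /cʼ/ (palatal), /kʼ/ (velar), /qʼ/ (uvular).
The velar row has no aspirated member, so the gap is the aspirated velar stop /kʰ/.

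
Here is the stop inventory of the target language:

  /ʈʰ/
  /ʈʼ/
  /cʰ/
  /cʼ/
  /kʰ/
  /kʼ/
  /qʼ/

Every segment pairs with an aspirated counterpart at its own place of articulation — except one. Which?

/qʼ/

Retroflex: /ʈʰ/ ~ /ʈʼ/
Palatal: /cʰ/ ~ /cʼ/
Velar: /kʰ/ ~ /kʼ/
Uvular: only /qʼ/ (ejective); no aspirated partner.
So /qʼ/ is the unpaired segment.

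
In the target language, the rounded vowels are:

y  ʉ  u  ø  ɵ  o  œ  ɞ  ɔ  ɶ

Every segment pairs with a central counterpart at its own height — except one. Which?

High: /y/ ~ /ʉ/ ~ /u/
High-mid: /ø/ ~ /ɵ/ ~ /o/
Low-mid: /œ/ ~ /ɞ/ ~ /ɔ/
Low: only /ɶ/ (front); no central partner.
So /ɶ/ is the unpaired segment.

/ɶ/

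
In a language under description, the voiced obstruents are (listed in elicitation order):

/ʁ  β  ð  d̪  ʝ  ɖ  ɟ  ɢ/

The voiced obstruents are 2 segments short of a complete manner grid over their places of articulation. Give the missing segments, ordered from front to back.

/b/, /ʐ/

place of articulation  stop      fricative
bilabial          —         β       
dental            d̪        ð       
retroflex         ɖ         —       
palatal           ɟ         ʝ       
uvular            ɢ         ʁ       
Gaps, from front to back: bilabial lacks stop (/b/); retroflex lacks fricative (/ʐ/).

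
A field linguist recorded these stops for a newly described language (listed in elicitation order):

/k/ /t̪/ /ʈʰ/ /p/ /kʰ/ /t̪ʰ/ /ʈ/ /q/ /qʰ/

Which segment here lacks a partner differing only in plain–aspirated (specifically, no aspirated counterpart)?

Dental: /t̪/ ~ /t̪ʰ/
Retroflex: /ʈ/ ~ /ʈʰ/
Velar: /k/ ~ /kʰ/
Uvular: /q/ ~ /qʰ/
Bilabial: only /p/ (plain); no aspirated partner.
So /p/ is the unpaired segment.

/p/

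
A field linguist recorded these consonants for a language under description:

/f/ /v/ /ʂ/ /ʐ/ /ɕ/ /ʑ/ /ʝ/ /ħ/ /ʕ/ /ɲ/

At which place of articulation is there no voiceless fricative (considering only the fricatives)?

place of articulation  voiceless  voiced  
labiodental       f         v       
retroflex         ʂ         ʐ       
alveolo-palatal   ɕ         ʑ       
palatal           —         ʝ       
pharyngeal        ħ         ʕ       
Every place of articulation has a voiceless member except palatal, where /ç/ would be expected.

palatal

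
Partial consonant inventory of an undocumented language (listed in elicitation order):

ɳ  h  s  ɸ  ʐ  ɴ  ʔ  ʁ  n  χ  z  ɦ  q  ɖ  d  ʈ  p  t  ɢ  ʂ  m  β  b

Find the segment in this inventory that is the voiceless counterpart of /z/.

/s/

/z/ is a voiced alveolar fricative.
The voiceless counterpart is a voiceless alveolar fricative — in this inventory, /s/.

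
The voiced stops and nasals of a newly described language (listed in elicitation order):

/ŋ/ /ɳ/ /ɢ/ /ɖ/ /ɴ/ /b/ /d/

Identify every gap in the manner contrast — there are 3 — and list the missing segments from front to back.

Oral stop: /b/ (bilabial), /d/ (alveolar), /ɖ/ (retroflex), /ɢ/ (uvular).
Nasal: /ɳ/ (retroflex), /ŋ/ (velar), /ɴ/ (uvular).
Gaps, from front to back: bilabial lacks nasal (/m/); alveolar lacks nasal (/n/); velar lacks oral stop (/ɡ/).

/m/, /n/, /ɡ/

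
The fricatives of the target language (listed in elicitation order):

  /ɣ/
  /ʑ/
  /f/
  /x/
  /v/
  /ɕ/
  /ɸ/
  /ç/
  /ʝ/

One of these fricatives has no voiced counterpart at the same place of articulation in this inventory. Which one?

/ɸ/

Labiodental: /f/ ~ /v/
Alveolo-palatal: /ɕ/ ~ /ʑ/
Palatal: /ç/ ~ /ʝ/
Velar: /x/ ~ /ɣ/
Bilabial: only /ɸ/ (voiceless); no voiced partner.
So /ɸ/ is the unpaired segment.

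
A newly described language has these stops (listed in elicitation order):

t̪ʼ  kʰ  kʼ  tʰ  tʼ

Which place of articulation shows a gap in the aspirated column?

place of articulation  aspirated  ejective
dental            —         t̪ʼ     
alveolar          tʰ        tʼ      
velar             kʰ        kʼ      
Every place of articulation has an aspirated member except dental, where /t̪ʰ/ would be expected.

dental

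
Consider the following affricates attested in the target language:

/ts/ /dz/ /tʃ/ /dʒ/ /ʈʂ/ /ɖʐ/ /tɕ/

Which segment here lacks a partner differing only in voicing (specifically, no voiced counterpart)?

Alveolar: /ts/ ~ /dz/
Postalveolar: /tʃ/ ~ /dʒ/
Retroflex: /ʈʂ/ ~ /ɖʐ/
Alveolo-palatal: only /tɕ/ (voiceless); no voiced partner.
So /tɕ/ is the unpaired segment.

/tɕ/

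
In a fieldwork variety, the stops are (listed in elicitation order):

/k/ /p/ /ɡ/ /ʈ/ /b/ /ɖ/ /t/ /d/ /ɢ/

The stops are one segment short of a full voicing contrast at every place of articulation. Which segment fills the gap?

Voiceless: /p/ (bilabial), /t/ (alveolar), /ʈ/ (retroflex), /k/ (velar).
Voiced: /b/ (bilabial), /d/ (alveolar), /ɖ/ (retroflex), /ɡ/ (velar), /ɢ/ (uvular).
The uvular row has no voiceless member, so the gap is the voiceless uvular stop /q/.

/q/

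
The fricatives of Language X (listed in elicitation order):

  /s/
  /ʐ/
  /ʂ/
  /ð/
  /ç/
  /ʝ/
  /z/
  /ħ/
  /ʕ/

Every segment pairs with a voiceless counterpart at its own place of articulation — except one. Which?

/ð/

Alveolar: /s/ ~ /z/
Retroflex: /ʂ/ ~ /ʐ/
Palatal: /ç/ ~ /ʝ/
Pharyngeal: /ħ/ ~ /ʕ/
Dental: only /ð/ (voiced); no voiceless partner.
So /ð/ is the unpaired segment.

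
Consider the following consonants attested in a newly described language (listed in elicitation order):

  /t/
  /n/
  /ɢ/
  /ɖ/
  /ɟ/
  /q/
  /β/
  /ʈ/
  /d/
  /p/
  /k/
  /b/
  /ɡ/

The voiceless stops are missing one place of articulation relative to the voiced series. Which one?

palatal

place of articulation  voiceless  voiced  
bilabial          p         b       
alveolar          t         d       
retroflex         ʈ         ɖ       
palatal           —         ɟ       
velar             k         ɡ       
uvular            q         ɢ       
Every place of articulation has a voiceless member except palatal, where /c/ would be expected.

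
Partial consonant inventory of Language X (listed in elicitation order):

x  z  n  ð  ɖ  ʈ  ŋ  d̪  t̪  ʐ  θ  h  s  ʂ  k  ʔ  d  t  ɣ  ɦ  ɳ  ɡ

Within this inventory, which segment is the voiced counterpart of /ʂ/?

/ʂ/ is a voiceless retroflex fricative.
The voiced counterpart is a voiced retroflex fricative — in this inventory, /ʐ/.

/ʐ/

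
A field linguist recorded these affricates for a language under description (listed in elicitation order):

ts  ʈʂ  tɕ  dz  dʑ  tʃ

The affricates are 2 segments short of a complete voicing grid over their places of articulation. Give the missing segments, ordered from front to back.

Voiceless: /ts/ (alveolar), /tʃ/ (postalveolar), /ʈʂ/ (retroflex), /tɕ/ (alveolo-palatal).
Voiced: /dz/ (alveolar), /dʑ/ (alveolo-palatal).
Gaps, from front to back: postalveolar lacks voiced (/dʒ/); retroflex lacks voiced (/ɖʐ/).

/dʒ/, /ɖʐ/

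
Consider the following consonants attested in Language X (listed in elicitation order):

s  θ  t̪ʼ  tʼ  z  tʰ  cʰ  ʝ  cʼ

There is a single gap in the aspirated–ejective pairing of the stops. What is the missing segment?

place of articulation  aspirated  ejective
dental            —         t̪ʼ     
alveolar          tʰ        tʼ      
palatal           cʰ        cʼ      
The dental row has no aspirated member, so the gap is the aspirated dental stop /t̪ʰ/.

/t̪ʰ/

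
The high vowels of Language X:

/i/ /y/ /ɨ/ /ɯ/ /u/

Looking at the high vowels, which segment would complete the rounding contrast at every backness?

front: unrounded /i/, rounded /y/.
central: unrounded /ɨ/, rounded —.
back: unrounded /ɯ/, rounded /u/.
The central row has no rounded member, so the gap is the central rounded vowel /ʉ/.

/ʉ/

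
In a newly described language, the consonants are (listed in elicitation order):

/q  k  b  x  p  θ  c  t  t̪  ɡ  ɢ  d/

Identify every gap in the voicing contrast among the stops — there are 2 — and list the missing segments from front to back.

/d̪/, /ɟ/

bilabial: voiceless /p/, voiced /b/.
dental: voiceless /t̪/, voiced —.
alveolar: voiceless /t/, voiced /d/.
palatal: voiceless /c/, voiced —.
velar: voiceless /k/, voiced /ɡ/.
uvular: voiceless /q/, voiced /ɢ/.
Gaps, from front to back: dental lacks voiced (/d̪/); palatal lacks voiced (/ɟ/).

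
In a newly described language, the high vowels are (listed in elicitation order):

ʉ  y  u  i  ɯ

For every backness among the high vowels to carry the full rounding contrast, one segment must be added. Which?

/ɨ/

backness          unrounded  rounded 
front             i         y       
central           —         ʉ       
back              ɯ         u       
The central row has no unrounded member, so the gap is the central unrounded vowel /ɨ/.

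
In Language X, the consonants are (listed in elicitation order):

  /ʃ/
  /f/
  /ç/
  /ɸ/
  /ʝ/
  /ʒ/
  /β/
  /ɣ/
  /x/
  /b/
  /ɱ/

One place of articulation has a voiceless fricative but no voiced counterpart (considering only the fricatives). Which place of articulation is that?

Voiceless: /ɸ/ (bilabial), /f/ (labiodental), /ʃ/ (postalveolar), /ç/ (palatal), /x/ (velar).
Voiced: /β/ (bilabial), /ʒ/ (postalveolar), /ʝ/ (palatal), /ɣ/ (velar).
Every place of articulation has a voiced member except labiodental, where /v/ would be expected.

labiodental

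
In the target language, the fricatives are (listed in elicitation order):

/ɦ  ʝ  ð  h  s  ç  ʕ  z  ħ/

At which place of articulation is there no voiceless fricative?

Voiceless: /s/ (alveolar), /ç/ (palatal), /ħ/ (pharyngeal), /h/ (glottal).
Voiced: /ð/ (dental), /z/ (alveolar), /ʝ/ (palatal), /ʕ/ (pharyngeal), /ɦ/ (glottal).
Every place of articulation has a voiceless member except dental, where /θ/ would be expected.

dental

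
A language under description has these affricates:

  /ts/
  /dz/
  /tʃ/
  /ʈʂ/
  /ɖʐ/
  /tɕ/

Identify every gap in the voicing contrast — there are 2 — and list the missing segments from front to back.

/dʒ/, /dʑ/

place of articulation  voiceless  voiced  
alveolar          ts        dz      
postalveolar      tʃ        —       
retroflex         ʈʂ        ɖʐ      
alveolo-palatal   tɕ        —       
Gaps, from front to back: postalveolar lacks voiced (/dʒ/); alveolo-palatal lacks voiced (/dʑ/).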